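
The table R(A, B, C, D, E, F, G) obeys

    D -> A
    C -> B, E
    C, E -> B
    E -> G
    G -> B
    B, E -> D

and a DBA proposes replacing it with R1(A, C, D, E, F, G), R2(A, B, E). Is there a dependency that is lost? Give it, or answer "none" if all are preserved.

G -> B

Check G → B: no single fragment contains all of {B, G}, and the restricted closure of {G} across the fragments never reaches {B}.
D → A is preserved.
C → B, E is preserved.
C, E → B is preserved.
E → G is preserved.
B, E → D is preserved.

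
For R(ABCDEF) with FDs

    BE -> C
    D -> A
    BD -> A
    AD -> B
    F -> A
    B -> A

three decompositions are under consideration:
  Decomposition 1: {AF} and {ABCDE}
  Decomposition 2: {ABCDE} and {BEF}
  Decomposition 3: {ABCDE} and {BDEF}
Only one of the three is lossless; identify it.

Decomposition 1: common = {A}, closure = {A} → lossy.
Decomposition 2: common = {BE}, closure = {ABCE} → lossy.
Decomposition 3: common = {BDE}, closure = {ABCDE} → lossless.

Decomposition 3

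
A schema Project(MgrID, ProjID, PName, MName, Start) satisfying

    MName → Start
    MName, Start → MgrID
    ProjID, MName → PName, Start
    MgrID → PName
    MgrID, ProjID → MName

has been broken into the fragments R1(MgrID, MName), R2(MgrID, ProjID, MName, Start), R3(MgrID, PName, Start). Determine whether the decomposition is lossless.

Chase test. Columns are MgrID, ProjID, PName, MName, Start; row i has aⱼ where attribute j ∈ Ri, else bᵢⱼ.
Initial tableau (one row per fragment):
  row 1: a1 b12 b13 a4 b15
  row 2: a1 a2 b23 a4 a5
  row 3: a1 b32 a3 b34 a5
Rows 1 and 2 agree on MName; apply MName→Start and equate their Start entries.
Rows 1 and 2 agree on MgrID; apply MgrID→PName and equate their PName entries.
Rows 1 and 3 agree on MgrID; apply MgrID→PName and equate their PName entries.
Row 2 is now all distinguished symbols — the join is lossless.

Yes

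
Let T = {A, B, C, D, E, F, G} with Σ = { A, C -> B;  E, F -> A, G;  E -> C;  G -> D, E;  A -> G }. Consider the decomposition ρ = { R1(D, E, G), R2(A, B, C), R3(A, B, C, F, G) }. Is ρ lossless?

Yes

Chase test. Columns are A, B, C, D, E, F, G; row i has aⱼ where attribute j ∈ Ri, else bᵢⱼ.
Initial tableau (one row per fragment):
  row 1: b11 b12 b13 a4 a5 b16 a7
  row 2: a1 a2 a3 b24 b25 b26 b27
  row 3: a1 a2 a3 b34 b35 a6 a7
Rows 1 and 3 agree on G; apply G→D, E and equate their D, E entries.
Rows 2 and 3 agree on A; apply A→G and equate their G entries.
Rows 1 and 3 agree on E; apply E→C and equate their C entries.
Rows 1 and 2 agree on G; apply G→D, E and equate their D, E entries.
Row 3 is now all distinguished symbols — the join is lossless.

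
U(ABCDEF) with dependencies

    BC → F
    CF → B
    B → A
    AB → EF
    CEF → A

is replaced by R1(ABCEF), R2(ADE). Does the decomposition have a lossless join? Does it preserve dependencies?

lossy but dependency-preserving

Lossless test: (AE)⁺ = {AE}, which is a superkey of neither fragment — lossy.
Dependency preservation: every FD's attributes lie within a single fragment, so each can be enforced locally — preserved.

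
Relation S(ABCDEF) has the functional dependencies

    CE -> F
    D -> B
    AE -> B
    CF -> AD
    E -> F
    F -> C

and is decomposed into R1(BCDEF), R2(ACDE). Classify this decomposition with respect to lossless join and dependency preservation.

lossless but not dependency-preserving

Lossless test: (CDE)⁺ = {ABCDEF}, which contains all of one fragment — lossless.
Dependency preservation: the restricted closure of {CF} across the fragments never reaches {AD}, so CF → AD cannot be enforced without a join — not preserved.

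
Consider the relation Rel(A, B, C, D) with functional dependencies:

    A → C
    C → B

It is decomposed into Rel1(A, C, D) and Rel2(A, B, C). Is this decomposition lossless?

Common attributes: Rel1 ∩ Rel2 = {A, C}.
Closure of {A, C}: C → B applies, adding B. So (A, C)⁺ = {A, B, C}.
This closure contains every attribute of Rel2, so Rel1 ∩ Rel2 → Rel2. The join is lossless.

Yes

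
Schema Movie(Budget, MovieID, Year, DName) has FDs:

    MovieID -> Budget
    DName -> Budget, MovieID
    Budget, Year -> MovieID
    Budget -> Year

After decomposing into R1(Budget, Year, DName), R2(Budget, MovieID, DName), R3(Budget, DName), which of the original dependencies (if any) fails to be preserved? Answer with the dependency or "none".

MovieID → Budget lies within R2.
DName → Budget, MovieID lies within R2.
Budget, Year → MovieID: restricted closure across fragments reaches MovieID.
Budget → Year lies within R1.
Every dependency is enforceable on the fragments, so the decomposition is dependency-preserving.

none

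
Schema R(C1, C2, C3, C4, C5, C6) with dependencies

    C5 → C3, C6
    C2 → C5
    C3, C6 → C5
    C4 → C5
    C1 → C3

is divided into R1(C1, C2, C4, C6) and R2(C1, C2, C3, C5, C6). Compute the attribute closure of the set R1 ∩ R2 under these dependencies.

R1 ∩ R2 = {C1, C2, C6}.
C2 → C5 applies, adding C5
C1 → C3 applies, adding C3
Closure: {C1, C2, C3, C5, C6}.

C1, C2, C3, C5, C6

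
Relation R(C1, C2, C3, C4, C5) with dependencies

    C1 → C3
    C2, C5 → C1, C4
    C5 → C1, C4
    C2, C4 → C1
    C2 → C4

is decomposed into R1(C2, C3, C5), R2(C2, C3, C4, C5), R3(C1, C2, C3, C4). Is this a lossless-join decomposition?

Yes

Chase test. Columns are C1, C2, C3, C4, C5; row i has aⱼ where attribute j ∈ Ri, else bᵢⱼ.
Initial tableau (one row per fragment):
  row 1: b11 a2 a3 b14 a5
  row 2: b21 a2 a3 a4 a5
  row 3: a1 a2 a3 a4 b35
Rows 1 and 2 agree on C2, C5; apply C2, C5→C1, C4 and equate their C1, C4 entries.
Rows 1 and 3 agree on C2, C4; apply C2, C4→C1 and equate their C1 entries.
Row 1 is now all distinguished symbols — the join is lossless.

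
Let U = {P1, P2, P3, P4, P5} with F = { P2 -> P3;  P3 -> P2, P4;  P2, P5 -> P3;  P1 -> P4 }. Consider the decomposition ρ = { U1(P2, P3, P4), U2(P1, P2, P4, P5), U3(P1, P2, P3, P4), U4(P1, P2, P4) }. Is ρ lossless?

Chase test. Columns are P1, P2, P3, P4, P5; row i has aⱼ where attribute j ∈ Ui, else bᵢⱼ.
Initial tableau (one row per fragment):
  row 1: b11 a2 a3 a4 b15
  row 2: a1 a2 b23 a4 a5
  row 3: a1 a2 a3 a4 b35
  row 4: a1 a2 b43 a4 b45
Rows 1 and 2 agree on P2; apply P2→P3 and equate their P3 entries.
Rows 1 and 4 agree on P2; apply P2→P3 and equate their P3 entries.
Row 2 is now all distinguished symbols — the join is lossless.

Yes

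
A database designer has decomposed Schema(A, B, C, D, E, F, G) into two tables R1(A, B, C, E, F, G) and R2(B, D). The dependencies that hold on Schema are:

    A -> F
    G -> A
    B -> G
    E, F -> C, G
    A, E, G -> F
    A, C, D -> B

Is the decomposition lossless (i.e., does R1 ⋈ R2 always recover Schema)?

Common attributes: R1 ∩ R2 = {B}.
Closure of {B}: B → G applies, adding G; G → A applies, adding A; A → F applies, adding F. So (B)⁺ = {A, B, F, G}.
The closure contains neither all of R1 = {A, B, C, E, F, G} nor all of R2 = {B, D}, so the common attributes are not a superkey of either fragment. The join is lossy.

No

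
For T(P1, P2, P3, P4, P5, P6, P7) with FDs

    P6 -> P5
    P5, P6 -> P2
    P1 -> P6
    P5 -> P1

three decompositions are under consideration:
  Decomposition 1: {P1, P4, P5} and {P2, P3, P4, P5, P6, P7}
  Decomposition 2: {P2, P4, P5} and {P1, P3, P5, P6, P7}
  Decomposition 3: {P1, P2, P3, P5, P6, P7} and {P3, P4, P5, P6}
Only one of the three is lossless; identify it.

Decomposition 1

Decomposition 1: common = {P4, P5}, closure = {P1, P2, P4, P5, P6} → lossless.
Decomposition 2: common = {P5}, closure = {P1, P2, P5, P6} → lossy.
Decomposition 3: common = {P3, P5, P6}, closure = {P1, P2, P3, P5, P6} → lossy.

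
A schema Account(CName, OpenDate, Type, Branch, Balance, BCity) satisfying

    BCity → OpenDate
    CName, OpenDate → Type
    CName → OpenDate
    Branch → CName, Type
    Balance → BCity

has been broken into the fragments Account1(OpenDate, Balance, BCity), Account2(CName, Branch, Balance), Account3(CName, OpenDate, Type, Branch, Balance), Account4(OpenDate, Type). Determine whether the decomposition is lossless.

Chase test. Columns are CName, OpenDate, Type, Branch, Balance, BCity; row i has aⱼ where attribute j ∈ Accounti, else bᵢⱼ.
Initial tableau (one row per fragment):
  row 1: b11 a2 b13 b14 a5 a6
  row 2: a1 b22 b23 a4 a5 b26
  row 3: a1 a2 a3 a4 a5 b36
  row 4: b41 a2 a3 b44 b45 b46
Rows 2 and 3 agree on CName; apply CName→OpenDate and equate their OpenDate entries.
Rows 2 and 3 agree on Branch; apply Branch→CName, Type and equate their CName, Type entries.
Rows 1 and 2 agree on Balance; apply Balance→BCity and equate their BCity entries.
Rows 1 and 3 agree on Balance; apply Balance→BCity and equate their BCity entries.
Row 2 is now all distinguished symbols — the join is lossless.

Yes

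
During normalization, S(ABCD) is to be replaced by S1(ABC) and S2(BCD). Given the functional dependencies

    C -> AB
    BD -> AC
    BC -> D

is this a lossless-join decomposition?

Common attributes: S1 ∩ S2 = {BC}.
Closure of {BC}: C → AB applies, adding A; BC → D applies, adding D. So (BC)⁺ = {ABCD}.
This closure contains every attribute of S1, so S1 ∩ S2 → S1. The join is lossless.

Yes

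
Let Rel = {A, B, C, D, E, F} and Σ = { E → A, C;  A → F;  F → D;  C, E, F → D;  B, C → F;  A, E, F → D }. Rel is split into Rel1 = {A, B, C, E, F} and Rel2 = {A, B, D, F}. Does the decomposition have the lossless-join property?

Yes

Common attributes: Rel1 ∩ Rel2 = {A, B, F}.
Closure of {A, B, F}: F → D applies, adding D. So (A, B, F)⁺ = {A, B, D, F}.
This closure contains every attribute of Rel2, so Rel1 ∩ Rel2 → Rel2. The join is lossless.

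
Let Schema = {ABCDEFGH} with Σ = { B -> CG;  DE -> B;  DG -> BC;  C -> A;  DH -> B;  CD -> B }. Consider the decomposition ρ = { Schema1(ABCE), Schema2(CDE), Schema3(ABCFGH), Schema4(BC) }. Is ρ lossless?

Chase test. Columns are ABCDEFGH; row i has aⱼ where attribute j ∈ Schemai, else bᵢⱼ.
Initial tableau (one row per fragment):
  row 1: a1 a2 a3 b14 a5 b16 b17 b18
  row 2: b21 b22 a3 a4 a5 b26 b27 b28
  row 3: a1 a2 a3 b34 b35 a6 a7 a8
  row 4: b41 a2 a3 b44 b45 b46 b47 b48
Rows 1 and 3 agree on B; apply B→CG and equate their CG entries.
Rows 1 and 4 agree on B; apply B→CG and equate their CG entries.
Rows 1 and 2 agree on C; apply C→A and equate their A entries.
Rows 1 and 4 agree on C; apply C→A and equate their A entries.
No row becomes fully distinguished — the join is lossy.

No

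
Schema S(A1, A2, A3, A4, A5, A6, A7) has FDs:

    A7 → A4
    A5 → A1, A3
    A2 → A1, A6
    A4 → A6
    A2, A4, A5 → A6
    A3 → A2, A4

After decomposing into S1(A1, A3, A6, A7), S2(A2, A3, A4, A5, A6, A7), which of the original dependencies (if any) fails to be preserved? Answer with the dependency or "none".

Check A2 → A1, A6: no single fragment contains all of {A1, A2, A6}, and the restricted closure of {A2} across the fragments never reaches {A1, A6}.
A7 → A4 is preserved.
A5 → A1, A3 is preserved.
A4 → A6 is preserved.
A2, A4, A5 → A6 is preserved.
A3 → A2, A4 is preserved.

A2 → A1, A6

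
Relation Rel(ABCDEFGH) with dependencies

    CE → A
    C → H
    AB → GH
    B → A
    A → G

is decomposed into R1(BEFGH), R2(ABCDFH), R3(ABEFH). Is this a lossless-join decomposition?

No

Chase test. Columns are ABCDEFGH; row i has aⱼ where attribute j ∈ Ri, else bᵢⱼ.
Initial tableau (one row per fragment):
  row 1: b11 a2 b13 b14 a5 a6 a7 a8
  row 2: a1 a2 a3 a4 b25 a6 b27 a8
  row 3: a1 a2 b33 b34 a5 a6 b37 a8
Rows 2 and 3 agree on AB; apply AB→GH and equate their GH entries.
Rows 1 and 2 agree on B; apply B→A and equate their A entries.
Rows 1 and 2 agree on A; apply A→G and equate their G entries.
No row becomes fully distinguished — the join is lossy.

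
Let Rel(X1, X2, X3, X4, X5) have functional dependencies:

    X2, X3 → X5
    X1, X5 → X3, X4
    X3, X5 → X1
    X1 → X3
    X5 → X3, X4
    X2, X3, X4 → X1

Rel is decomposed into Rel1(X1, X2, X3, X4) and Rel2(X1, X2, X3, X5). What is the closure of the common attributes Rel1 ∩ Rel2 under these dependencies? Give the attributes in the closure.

X1, X2, X3, X4, X5

Rel1 ∩ Rel2 = {X1, X2, X3}.
X2, X3 → X5 applies, adding X5
X1, X5 → X3, X4 applies, adding X4
Closure: {X1, X2, X3, X4, X5}.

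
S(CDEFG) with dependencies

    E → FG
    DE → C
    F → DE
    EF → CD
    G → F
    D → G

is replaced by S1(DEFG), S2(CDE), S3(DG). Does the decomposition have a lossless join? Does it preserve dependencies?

lossless and dependency-preserving

Lossless test (chase): Rows 1 and 2 agree on E; apply E→FG and equate their FG entries. Rows 1 and 2 agree on DE; apply DE→C and equate their C entries. Rows 1 and 3 agree on G; apply G→F and equate their F entries. Rows 1 and 3 agree on F; apply F→DE and equate their DE entries. Rows 1 and 3 agree on EF; apply EF→CD and equate their CD entries. Row 1 is now all distinguished symbols — the join is lossless.
Dependency preservation: EF → CD is not contained in any single fragment, but the restricted closure of its left-hand side across the fragments still reaches the right-hand side; the remaining FDs each lie inside some fragment. All dependencies are preserved.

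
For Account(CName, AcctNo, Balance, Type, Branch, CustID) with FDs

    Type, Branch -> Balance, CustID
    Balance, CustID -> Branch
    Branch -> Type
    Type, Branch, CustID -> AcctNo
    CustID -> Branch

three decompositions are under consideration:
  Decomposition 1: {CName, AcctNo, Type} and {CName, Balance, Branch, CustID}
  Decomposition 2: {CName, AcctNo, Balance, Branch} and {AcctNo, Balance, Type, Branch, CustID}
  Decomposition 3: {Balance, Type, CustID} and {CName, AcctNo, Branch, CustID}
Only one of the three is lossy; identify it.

Decomposition 1: common = {CName}, closure = {CName} → lossy.
Decomposition 2: common = {AcctNo, Balance, Branch}, closure = {AcctNo, Balance, Type, Branch, CustID} → lossless.
Decomposition 3: common = {CustID}, closure = {AcctNo, Balance, Type, Branch, CustID} → lossless.

Decomposition 1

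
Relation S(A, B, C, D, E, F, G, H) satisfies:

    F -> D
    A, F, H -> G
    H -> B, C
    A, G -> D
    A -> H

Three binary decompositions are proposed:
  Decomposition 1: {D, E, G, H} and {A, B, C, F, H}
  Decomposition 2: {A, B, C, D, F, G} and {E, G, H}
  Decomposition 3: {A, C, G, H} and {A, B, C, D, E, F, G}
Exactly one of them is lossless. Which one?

Decomposition 1: common = {H}, closure = {B, C, H} → lossy.
Decomposition 2: common = {G}, closure = {G} → lossy.
Decomposition 3: common = {A, C, G}, closure = {A, B, C, D, G, H} → lossless.

Decomposition 3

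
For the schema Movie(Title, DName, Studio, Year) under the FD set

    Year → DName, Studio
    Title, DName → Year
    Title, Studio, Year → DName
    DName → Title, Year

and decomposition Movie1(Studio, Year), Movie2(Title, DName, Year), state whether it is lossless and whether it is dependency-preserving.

lossless and dependency-preserving

Lossless test: (Year)⁺ = {Title, DName, Studio, Year}, which contains all of one fragment — lossless.
Dependency preservation: Year → DName, Studio; Title, Studio, Year → DName are not contained in any single fragment, but the restricted closure of each left-hand side across the fragments still reaches the right-hand side; the remaining FDs each lie inside some fragment. All dependencies are preserved.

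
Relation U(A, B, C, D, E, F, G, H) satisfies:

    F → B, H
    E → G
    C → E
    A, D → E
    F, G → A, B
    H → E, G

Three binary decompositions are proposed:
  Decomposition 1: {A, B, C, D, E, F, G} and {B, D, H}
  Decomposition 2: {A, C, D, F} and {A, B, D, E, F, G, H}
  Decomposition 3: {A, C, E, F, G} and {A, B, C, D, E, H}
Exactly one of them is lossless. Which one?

Decomposition 1: common = {B, D}, closure = {B, D} → lossy.
Decomposition 2: common = {A, D, F}, closure = {A, B, D, E, F, G, H} → lossless.
Decomposition 3: common = {A, C, E}, closure = {A, C, E, G} → lossy.

Decomposition 2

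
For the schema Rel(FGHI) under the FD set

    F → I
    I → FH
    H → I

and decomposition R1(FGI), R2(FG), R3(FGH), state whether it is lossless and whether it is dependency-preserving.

Lossless test (chase): Rows 1 and 2 agree on F; apply F→I and equate their I entries. Rows 1 and 3 agree on F; apply F→I and equate their I entries. Rows 1 and 2 agree on I; apply I→FH and equate their FH entries. Rows 1 and 3 agree on I; apply I→FH and equate their FH entries. Row 1 is now all distinguished symbols — the join is lossless.
Dependency preservation: I → FH; H → I are not contained in any single fragment, but the restricted closure of each left-hand side across the fragments still reaches the right-hand side; the remaining FDs each lie inside some fragment. All dependencies are preserved.

lossless and dependency-preserving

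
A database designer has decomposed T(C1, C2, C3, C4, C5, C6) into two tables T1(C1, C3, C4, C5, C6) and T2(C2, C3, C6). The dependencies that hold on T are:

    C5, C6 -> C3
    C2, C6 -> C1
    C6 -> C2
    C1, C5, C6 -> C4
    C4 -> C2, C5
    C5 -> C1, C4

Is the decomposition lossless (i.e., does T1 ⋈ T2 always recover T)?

Common attributes: T1 ∩ T2 = {C3, C6}.
Closure of {C3, C6}: C6 → C2 applies, adding C2; C2, C6 → C1 applies, adding C1. So (C3, C6)⁺ = {C1, C2, C3, C6}.
This closure contains every attribute of T2, so T1 ∩ T2 → T2. The join is lossless.

Yes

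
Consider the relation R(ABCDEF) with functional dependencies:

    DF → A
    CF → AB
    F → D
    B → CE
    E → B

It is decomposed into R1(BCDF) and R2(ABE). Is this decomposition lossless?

Common attributes: R1 ∩ R2 = {B}.
Closure of {B}: B → CE applies, adding CE. So (B)⁺ = {BCE}.
The closure contains neither all of R1 = {BCDF} nor all of R2 = {ABE}, so the common attributes are not a superkey of either fragment. The join is lossy.

No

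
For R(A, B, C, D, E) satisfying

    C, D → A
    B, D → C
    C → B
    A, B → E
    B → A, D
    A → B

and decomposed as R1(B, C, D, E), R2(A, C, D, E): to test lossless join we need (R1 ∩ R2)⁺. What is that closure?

A, B, C, D, E

R1 ∩ R2 = {C, D, E}.
C, D → A applies, adding A
C → B applies, adding B
Closure: {A, B, C, D, E}.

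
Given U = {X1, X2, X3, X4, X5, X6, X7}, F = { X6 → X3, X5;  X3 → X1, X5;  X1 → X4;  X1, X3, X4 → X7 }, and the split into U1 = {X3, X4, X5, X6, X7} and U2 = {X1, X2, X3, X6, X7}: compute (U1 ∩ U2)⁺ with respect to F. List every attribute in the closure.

U1 ∩ U2 = {X3, X6, X7}.
X6 → X3, X5 applies, adding X5
X3 → X1, X5 applies, adding X1
X1 → X4 applies, adding X4
Closure: {X1, X3, X4, X5, X6, X7}.

X1, X3, X4, X5, X6, X7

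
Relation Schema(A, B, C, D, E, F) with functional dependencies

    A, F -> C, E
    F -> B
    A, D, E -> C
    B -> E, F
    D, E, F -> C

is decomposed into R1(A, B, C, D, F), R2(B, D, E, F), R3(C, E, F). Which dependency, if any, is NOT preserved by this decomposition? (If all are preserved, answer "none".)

A, D, E -> C

Check A, D, E → C: no single fragment contains all of {A, C, D, E}, and the restricted closure of {A, D, E} across the fragments never reaches {C}.
A, F → C, E is preserved.
F → B is preserved.
B → E, F is preserved.
D, E, F → C is preserved.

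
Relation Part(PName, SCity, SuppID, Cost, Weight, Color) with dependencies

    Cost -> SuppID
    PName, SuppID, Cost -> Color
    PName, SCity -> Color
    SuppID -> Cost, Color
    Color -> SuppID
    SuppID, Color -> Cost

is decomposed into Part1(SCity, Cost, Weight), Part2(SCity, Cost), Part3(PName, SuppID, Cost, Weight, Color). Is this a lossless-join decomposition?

No

Chase test. Columns are PName, SCity, SuppID, Cost, Weight, Color; row i has aⱼ where attribute j ∈ Parti, else bᵢⱼ.
Initial tableau (one row per fragment):
  row 1: b11 a2 b13 a4 a5 b16
  row 2: b21 a2 b23 a4 b25 b26
  row 3: a1 b32 a3 a4 a5 a6
Rows 1 and 2 agree on Cost; apply Cost→SuppID and equate their SuppID entries.
Rows 1 and 3 agree on Cost; apply Cost→SuppID and equate their SuppID entries.
Rows 1 and 2 agree on SuppID; apply SuppID→Cost, Color and equate their Cost, Color entries.
Rows 1 and 3 agree on SuppID; apply SuppID→Cost, Color and equate their Cost, Color entries.
No row becomes fully distinguished — the join is lossy.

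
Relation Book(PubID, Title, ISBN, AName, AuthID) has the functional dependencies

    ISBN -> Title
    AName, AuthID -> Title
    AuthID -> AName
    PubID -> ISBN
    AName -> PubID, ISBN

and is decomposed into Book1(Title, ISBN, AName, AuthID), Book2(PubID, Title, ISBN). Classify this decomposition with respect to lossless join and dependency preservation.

Lossless test: (Title, ISBN)⁺ = {Title, ISBN}, which is a superkey of neither fragment — lossy.
Dependency preservation: the restricted closure of {AName} across the fragments never reaches {PubID, ISBN}, so AName → PubID, ISBN cannot be enforced without a join — not preserved.

lossy and not dependency-preserving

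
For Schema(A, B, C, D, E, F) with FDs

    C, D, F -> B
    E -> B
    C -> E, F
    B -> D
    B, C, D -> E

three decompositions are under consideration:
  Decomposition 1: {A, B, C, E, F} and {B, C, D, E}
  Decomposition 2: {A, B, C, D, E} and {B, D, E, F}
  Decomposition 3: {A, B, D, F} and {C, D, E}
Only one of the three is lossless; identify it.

Decomposition 1

Decomposition 1: common = {B, C, E}, closure = {B, C, D, E, F} → lossless.
Decomposition 2: common = {B, D, E}, closure = {B, D, E} → lossy.
Decomposition 3: common = {D}, closure = {D} → lossy.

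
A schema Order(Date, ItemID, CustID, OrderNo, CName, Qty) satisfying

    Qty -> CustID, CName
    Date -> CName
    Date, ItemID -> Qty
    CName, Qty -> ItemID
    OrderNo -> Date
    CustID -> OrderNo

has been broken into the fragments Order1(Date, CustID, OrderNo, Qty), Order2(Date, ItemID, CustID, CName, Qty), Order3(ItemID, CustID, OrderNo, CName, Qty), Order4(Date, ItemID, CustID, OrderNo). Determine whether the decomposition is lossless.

Chase test. Columns are Date, ItemID, CustID, OrderNo, CName, Qty; row i has aⱼ where attribute j ∈ Orderi, else bᵢⱼ.
Initial tableau (one row per fragment):
  row 1: a1 b12 a3 a4 b15 a6
  row 2: a1 a2 a3 b24 a5 a6
  row 3: b31 a2 a3 a4 a5 a6
  row 4: a1 a2 a3 a4 b45 b46
Rows 1 and 2 agree on Qty; apply Qty→CustID, CName and equate their CustID, CName entries.
Rows 1 and 4 agree on Date; apply Date→CName and equate their CName entries.
Rows 2 and 4 agree on Date, ItemID; apply Date, ItemID→Qty and equate their Qty entries.
Rows 1 and 2 agree on CName, Qty; apply CName, Qty→ItemID and equate their ItemID entries.
Rows 1 and 3 agree on OrderNo; apply OrderNo→Date and equate their Date entries.
Rows 1 and 2 agree on CustID; apply CustID→OrderNo and equate their OrderNo entries.
Row 1 is now all distinguished symbols — the join is lossless.

Yes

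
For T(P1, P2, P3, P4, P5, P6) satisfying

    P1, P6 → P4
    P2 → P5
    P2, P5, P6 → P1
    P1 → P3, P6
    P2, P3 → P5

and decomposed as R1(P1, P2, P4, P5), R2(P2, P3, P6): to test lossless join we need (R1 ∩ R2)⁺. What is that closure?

R1 ∩ R2 = {P2}.
P2 → P5 applies, adding P5
Closure: {P2, P5}.

P2, P5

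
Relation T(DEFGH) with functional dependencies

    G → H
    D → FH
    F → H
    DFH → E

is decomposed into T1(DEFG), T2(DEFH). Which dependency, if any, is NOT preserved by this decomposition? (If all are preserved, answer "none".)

G → H

Check G → H: no single fragment contains all of {GH}, and the restricted closure of {G} across the fragments never reaches {H}.
D → FH is preserved.
F → H is preserved.
DFH → E is preserved.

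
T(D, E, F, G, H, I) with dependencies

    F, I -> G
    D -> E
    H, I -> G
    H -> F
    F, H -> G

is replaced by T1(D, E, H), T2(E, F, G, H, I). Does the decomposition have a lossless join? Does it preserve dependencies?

Lossless test: (E, H)⁺ = {E, F, G, H}, which is a superkey of neither fragment — lossy.
Dependency preservation: every FD's attributes lie within a single fragment, so each can be enforced locally — preserved.

lossy but dependency-preserving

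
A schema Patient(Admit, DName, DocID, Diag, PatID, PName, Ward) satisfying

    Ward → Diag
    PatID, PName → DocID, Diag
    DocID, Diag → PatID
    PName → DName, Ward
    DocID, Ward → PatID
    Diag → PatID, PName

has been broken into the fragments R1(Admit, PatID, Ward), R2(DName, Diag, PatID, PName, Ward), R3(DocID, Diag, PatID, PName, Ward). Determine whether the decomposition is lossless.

Yes

Chase test. Columns are Admit, DName, DocID, Diag, PatID, PName, Ward; row i has aⱼ where attribute j ∈ Ri, else bᵢⱼ.
Initial tableau (one row per fragment):
  row 1: a1 b12 b13 b14 a5 b16 a7
  row 2: b21 a2 b23 a4 a5 a6 a7
  row 3: b31 b32 a3 a4 a5 a6 a7
Rows 1 and 2 agree on Ward; apply Ward→Diag and equate their Diag entries.
Rows 2 and 3 agree on PatID, PName; apply PatID, PName→DocID, Diag and equate their DocID, Diag entries.
Rows 2 and 3 agree on PName; apply PName→DName, Ward and equate their DName, Ward entries.
Rows 1 and 2 agree on Diag; apply Diag→PatID, PName and equate their PatID, PName entries.
Rows 1 and 2 agree on PatID, PName; apply PatID, PName→DocID, Diag and equate their DocID, Diag entries.
Rows 1 and 2 agree on PName; apply PName→DName, Ward and equate their DName, Ward entries.
Row 1 is now all distinguished symbols — the join is lossless.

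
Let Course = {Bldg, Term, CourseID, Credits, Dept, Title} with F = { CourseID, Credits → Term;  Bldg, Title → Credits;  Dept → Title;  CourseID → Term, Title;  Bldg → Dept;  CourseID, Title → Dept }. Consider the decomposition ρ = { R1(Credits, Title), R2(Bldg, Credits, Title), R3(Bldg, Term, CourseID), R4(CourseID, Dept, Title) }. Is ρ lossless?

Chase test. Columns are Bldg, Term, CourseID, Credits, Dept, Title; row i has aⱼ where attribute j ∈ Ri, else bᵢⱼ.
Initial tableau (one row per fragment):
  row 1: b11 b12 b13 a4 b15 a6
  row 2: a1 b22 b23 a4 b25 a6
  row 3: a1 a2 a3 b34 b35 b36
  row 4: b41 b42 a3 b44 a5 a6
Rows 3 and 4 agree on CourseID; apply CourseID→Term, Title and equate their Term, Title entries.
Rows 2 and 3 agree on Bldg; apply Bldg→Dept and equate their Dept entries.
Rows 3 and 4 agree on CourseID, Title; apply CourseID, Title→Dept and equate their Dept entries.
Rows 2 and 3 agree on Bldg, Title; apply Bldg, Title→Credits and equate their Credits entries.
Row 3 is now all distinguished symbols — the join is lossless.

Yes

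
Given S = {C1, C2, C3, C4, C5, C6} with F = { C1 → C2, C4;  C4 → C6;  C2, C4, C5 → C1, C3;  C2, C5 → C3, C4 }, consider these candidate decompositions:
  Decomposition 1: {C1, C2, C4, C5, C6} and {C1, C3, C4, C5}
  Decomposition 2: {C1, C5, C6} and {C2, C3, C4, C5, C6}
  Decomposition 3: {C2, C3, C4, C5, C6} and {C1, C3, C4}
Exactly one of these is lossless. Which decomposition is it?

Decomposition 1

Decomposition 1: common = {C1, C4, C5}, closure = {C1, C2, C3, C4, C5, C6} → lossless.
Decomposition 2: common = {C5, C6}, closure = {C5, C6} → lossy.
Decomposition 3: common = {C3, C4}, closure = {C3, C4, C6} → lossy.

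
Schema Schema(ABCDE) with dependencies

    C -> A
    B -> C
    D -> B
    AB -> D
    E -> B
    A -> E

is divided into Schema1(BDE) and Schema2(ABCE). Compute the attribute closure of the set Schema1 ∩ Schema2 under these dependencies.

Schema1 ∩ Schema2 = {BE}.
B → C applies, adding C
C → A applies, adding A
AB → D applies, adding D
Closure: {ABCDE}.

ABCDE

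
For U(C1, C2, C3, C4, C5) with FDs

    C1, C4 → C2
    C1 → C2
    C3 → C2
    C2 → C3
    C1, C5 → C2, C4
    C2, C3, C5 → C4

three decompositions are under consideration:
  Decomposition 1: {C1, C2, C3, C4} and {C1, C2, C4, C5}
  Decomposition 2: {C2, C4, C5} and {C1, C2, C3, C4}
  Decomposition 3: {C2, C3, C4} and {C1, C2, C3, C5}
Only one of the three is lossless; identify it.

Decomposition 1

Decomposition 1: common = {C1, C2, C4}, closure = {C1, C2, C3, C4} → lossless.
Decomposition 2: common = {C2, C4}, closure = {C2, C3, C4} → lossy.
Decomposition 3: common = {C2, C3}, closure = {C2, C3} → lossy.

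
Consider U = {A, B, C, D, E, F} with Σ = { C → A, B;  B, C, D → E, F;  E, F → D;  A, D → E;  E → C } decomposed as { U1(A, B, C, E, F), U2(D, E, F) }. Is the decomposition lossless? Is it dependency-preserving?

lossless but not dependency-preserving

Lossless test: (E, F)⁺ = {A, B, C, D, E, F}, which contains all of one fragment — lossless.
Dependency preservation: the restricted closure of {B, C, D} across the fragments never reaches {E, F}, so B, C, D → E, F cannot be enforced without a join — not preserved.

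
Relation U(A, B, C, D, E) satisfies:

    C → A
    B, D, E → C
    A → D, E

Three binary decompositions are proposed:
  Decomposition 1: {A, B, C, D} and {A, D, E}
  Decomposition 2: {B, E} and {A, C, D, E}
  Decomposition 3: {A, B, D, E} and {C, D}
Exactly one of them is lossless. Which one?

Decomposition 1

Decomposition 1: common = {A, D}, closure = {A, D, E} → lossless.
Decomposition 2: common = {E}, closure = {E} → lossy.
Decomposition 3: common = {D}, closure = {D} → lossy.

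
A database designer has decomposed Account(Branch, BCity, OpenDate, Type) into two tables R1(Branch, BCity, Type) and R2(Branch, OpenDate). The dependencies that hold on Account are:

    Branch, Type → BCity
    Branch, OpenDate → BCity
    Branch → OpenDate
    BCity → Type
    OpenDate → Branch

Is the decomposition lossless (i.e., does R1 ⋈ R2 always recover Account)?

Yes

Common attributes: R1 ∩ R2 = {Branch}.
Closure of {Branch}: Branch → OpenDate applies, adding OpenDate; Branch, OpenDate → BCity applies, adding BCity; BCity → Type applies, adding Type. So (Branch)⁺ = {Branch, BCity, OpenDate, Type}.
This closure contains every attribute of R1, so R1 ∩ R2 → R1. The join is lossless.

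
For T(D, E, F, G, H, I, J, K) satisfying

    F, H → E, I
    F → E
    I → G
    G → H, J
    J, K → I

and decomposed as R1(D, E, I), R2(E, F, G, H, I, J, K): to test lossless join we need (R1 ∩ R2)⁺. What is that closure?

E, G, H, I, J

R1 ∩ R2 = {E, I}.
I → G applies, adding G
G → H, J applies, adding H, J
Closure: {E, G, H, I, J}.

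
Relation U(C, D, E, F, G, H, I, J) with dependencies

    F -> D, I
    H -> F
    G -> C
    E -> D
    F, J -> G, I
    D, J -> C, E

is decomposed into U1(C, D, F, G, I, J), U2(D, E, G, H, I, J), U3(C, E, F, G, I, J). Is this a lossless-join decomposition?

No

Chase test. Columns are C, D, E, F, G, H, I, J; row i has aⱼ where attribute j ∈ Ui, else bᵢⱼ.
Initial tableau (one row per fragment):
  row 1: a1 a2 b13 a4 a5 b16 a7 a8
  row 2: b21 a2 a3 b24 a5 a6 a7 a8
  row 3: a1 b32 a3 a4 a5 b36 a7 a8
Rows 1 and 3 agree on F; apply F→D, I and equate their D, I entries.
Rows 1 and 2 agree on G; apply G→C and equate their C entries.
Rows 1 and 2 agree on D, J; apply D, J→C, E and equate their C, E entries.
No row becomes fully distinguished — the join is lossy.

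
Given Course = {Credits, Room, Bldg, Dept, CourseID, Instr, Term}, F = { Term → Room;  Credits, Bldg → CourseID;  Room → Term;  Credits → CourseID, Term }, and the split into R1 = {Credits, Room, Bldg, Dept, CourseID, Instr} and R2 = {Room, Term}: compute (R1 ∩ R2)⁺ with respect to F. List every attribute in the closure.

R1 ∩ R2 = {Room}.
Room → Term applies, adding Term
Closure: {Room, Term}.

Room, Term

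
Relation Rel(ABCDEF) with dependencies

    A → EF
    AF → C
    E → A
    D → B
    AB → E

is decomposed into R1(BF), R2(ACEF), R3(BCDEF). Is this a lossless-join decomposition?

Chase test. Columns are ABCDEF; row i has aⱼ where attribute j ∈ Ri, else bᵢⱼ.
Initial tableau (one row per fragment):
  row 1: b11 a2 b13 b14 b15 a6
  row 2: a1 b22 a3 b24 a5 a6
  row 3: b31 a2 a3 a4 a5 a6
Rows 2 and 3 agree on E; apply E→A and equate their A entries.
Row 3 is now all distinguished symbols — the join is lossless.

Yes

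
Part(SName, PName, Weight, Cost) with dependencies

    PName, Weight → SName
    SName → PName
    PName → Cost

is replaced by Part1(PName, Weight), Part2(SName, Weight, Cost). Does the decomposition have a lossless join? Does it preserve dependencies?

lossy and not dependency-preserving

Lossless test: (Weight)⁺ = {Weight}, which is a superkey of neither fragment — lossy.
Dependency preservation: the restricted closure of {PName, Weight} across the fragments never reaches {SName}, so PName, Weight → SName cannot be enforced without a join — not preserved.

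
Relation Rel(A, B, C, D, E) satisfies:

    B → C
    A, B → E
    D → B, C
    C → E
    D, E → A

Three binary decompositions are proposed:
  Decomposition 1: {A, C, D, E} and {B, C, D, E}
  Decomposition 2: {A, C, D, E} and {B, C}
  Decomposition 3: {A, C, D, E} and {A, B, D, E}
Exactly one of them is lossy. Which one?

Decomposition 1: common = {C, D, E}, closure = {A, B, C, D, E} → lossless.
Decomposition 2: common = {C}, closure = {C, E} → lossy.
Decomposition 3: common = {A, D, E}, closure = {A, B, C, D, E} → lossless.

Decomposition 2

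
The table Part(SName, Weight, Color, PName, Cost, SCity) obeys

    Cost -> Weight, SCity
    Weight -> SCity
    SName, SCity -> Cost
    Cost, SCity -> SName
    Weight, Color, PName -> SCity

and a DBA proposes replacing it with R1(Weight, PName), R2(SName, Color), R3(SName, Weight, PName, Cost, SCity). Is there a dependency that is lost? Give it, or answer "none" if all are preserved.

none

Cost → Weight, SCity lies within R3.
Weight → SCity lies within R3.
SName, SCity → Cost lies within R3.
Cost, SCity → SName lies within R3.
Weight, Color, PName → SCity: restricted closure across fragments reaches SCity.
Every dependency is enforceable on the fragments, so the decomposition is dependency-preserving.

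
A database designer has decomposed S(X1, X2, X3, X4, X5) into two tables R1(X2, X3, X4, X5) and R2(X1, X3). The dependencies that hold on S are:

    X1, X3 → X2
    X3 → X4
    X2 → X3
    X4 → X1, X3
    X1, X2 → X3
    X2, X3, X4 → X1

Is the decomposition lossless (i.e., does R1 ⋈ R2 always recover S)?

Common attributes: R1 ∩ R2 = {X3}.
Closure of {X3}: X3 → X4 applies, adding X4; X4 → X1, X3 applies, adding X1; X1, X3 → X2 applies, adding X2. So (X3)⁺ = {X1, X2, X3, X4}.
This closure contains every attribute of R2, so R1 ∩ R2 → R2. The join is lossless.

Yes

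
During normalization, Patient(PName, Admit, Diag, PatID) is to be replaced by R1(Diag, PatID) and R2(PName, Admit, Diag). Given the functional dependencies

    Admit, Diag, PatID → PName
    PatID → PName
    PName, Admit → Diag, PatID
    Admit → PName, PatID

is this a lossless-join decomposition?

No

Common attributes: R1 ∩ R2 = {Diag}.
No dependency enlarges {Diag}, so (Diag)⁺ = {Diag}.
The closure contains neither all of R1 = {Diag, PatID} nor all of R2 = {PName, Admit, Diag}, so the common attributes are not a superkey of either fragment. The join is lossy.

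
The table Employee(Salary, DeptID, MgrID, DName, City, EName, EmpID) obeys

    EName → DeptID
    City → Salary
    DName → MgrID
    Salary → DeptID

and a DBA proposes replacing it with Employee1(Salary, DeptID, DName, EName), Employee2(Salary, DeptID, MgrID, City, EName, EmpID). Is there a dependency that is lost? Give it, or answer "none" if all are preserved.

Check DName → MgrID: no single fragment contains all of {MgrID, DName}, and the restricted closure of {DName} across the fragments never reaches {MgrID}.
EName → DeptID is preserved.
City → Salary is preserved.
Salary → DeptID is preserved.

DName → MgrID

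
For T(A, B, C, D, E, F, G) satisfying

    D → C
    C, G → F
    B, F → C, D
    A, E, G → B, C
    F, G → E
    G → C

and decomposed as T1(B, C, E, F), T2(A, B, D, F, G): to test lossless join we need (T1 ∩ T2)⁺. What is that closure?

T1 ∩ T2 = {B, F}.
B, F → C, D applies, adding C, D
Closure: {B, C, D, F}.

B, C, D, F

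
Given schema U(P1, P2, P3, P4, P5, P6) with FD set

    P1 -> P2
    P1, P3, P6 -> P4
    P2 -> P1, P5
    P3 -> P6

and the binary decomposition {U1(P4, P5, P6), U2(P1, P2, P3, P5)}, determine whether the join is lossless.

No

Common attributes: U1 ∩ U2 = {P5}.
No dependency enlarges {P5}, so (P5)⁺ = {P5}.
The closure contains neither all of U1 = {P4, P5, P6} nor all of U2 = {P1, P2, P3, P5}, so the common attributes are not a superkey of either fragment. The join is lossy.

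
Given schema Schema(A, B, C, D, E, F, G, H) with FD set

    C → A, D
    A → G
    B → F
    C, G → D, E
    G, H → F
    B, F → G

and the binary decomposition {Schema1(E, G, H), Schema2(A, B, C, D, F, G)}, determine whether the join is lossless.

Common attributes: Schema1 ∩ Schema2 = {G}.
No dependency enlarges {G}, so (G)⁺ = {G}.
The closure contains neither all of Schema1 = {E, G, H} nor all of Schema2 = {A, B, C, D, F, G}, so the common attributes are not a superkey of either fragment. The join is lossy.

No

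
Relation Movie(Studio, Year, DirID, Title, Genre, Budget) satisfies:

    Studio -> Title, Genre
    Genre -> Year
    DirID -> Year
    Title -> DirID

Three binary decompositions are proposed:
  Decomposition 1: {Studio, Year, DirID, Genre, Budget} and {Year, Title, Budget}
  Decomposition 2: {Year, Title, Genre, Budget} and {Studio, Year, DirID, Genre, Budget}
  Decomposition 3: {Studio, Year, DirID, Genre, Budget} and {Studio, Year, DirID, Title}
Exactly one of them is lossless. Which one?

Decomposition 3

Decomposition 1: common = {Year, Budget}, closure = {Year, Budget} → lossy.
Decomposition 2: common = {Year, Genre, Budget}, closure = {Year, Genre, Budget} → lossy.
Decomposition 3: common = {Studio, Year, DirID}, closure = {Studio, Year, DirID, Title, Genre} → lossless.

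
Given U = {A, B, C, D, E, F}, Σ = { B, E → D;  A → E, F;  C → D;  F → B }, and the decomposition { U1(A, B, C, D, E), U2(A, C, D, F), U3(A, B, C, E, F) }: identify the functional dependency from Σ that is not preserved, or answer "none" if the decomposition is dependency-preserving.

none

B, E → D lies within U1.
A → E, F lies within U3.
C → D lies within U1.
F → B lies within U3.
Every dependency is enforceable on the fragments, so the decomposition is dependency-preserving.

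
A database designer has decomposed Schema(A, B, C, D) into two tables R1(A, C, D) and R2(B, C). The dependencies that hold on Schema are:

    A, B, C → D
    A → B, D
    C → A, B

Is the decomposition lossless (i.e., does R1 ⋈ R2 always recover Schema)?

Common attributes: R1 ∩ R2 = {C}.
Closure of {C}: C → A, B applies, adding A, B; A, B, C → D applies, adding D. So (C)⁺ = {A, B, C, D}.
This closure contains every attribute of R1, so R1 ∩ R2 → R1. The join is lossless.

Yes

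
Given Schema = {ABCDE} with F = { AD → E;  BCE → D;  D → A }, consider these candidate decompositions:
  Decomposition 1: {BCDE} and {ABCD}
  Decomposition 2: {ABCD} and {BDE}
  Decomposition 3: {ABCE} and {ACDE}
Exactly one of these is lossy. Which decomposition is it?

Decomposition 1: common = {BCD}, closure = {ABCDE} → lossless.
Decomposition 2: common = {BD}, closure = {ABDE} → lossless.
Decomposition 3: common = {ACE}, closure = {ACE} → lossy.

Decomposition 3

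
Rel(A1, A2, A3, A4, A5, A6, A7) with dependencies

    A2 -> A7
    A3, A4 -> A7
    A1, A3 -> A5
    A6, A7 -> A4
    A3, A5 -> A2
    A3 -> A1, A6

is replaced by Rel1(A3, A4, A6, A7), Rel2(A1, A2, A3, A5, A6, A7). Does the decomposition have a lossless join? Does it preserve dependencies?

Lossless test: (A3, A6, A7)⁺ = {A1, A2, A3, A4, A5, A6, A7}, which contains all of one fragment — lossless.
Dependency preservation: every FD's attributes lie within a single fragment, so each can be enforced locally — preserved.

lossless and dependency-preserving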